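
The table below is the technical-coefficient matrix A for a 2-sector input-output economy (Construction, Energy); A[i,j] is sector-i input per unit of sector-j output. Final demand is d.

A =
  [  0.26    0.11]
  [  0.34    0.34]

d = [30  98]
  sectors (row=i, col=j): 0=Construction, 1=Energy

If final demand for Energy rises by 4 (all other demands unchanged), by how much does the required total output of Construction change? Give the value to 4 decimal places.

Form M = I − A:
  [  0.74   -0.11]
  [ -0.34    0.66]
Leontief inverse L = M⁻¹:
  [  1.4634    0.2439]
  [  0.7539    1.6408]
Total output x = L · d:
  x_0 = 1.4634·30 + 0.2439·98 = 67.8049
  x_1 = 0.7539·30 + 1.6408·98 = 183.4146
Δx_0 = L[0,1] · Δd_1 = 0.2439 · 4 = 0.9756

0.9756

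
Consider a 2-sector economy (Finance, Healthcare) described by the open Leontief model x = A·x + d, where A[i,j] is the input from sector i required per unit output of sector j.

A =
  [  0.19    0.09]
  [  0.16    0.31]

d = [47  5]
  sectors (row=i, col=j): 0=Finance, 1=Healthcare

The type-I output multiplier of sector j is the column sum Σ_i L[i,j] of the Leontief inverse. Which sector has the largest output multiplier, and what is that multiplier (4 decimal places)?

Healthcare (1.6529)

Form M = I − A:
  [  0.81   -0.09]
  [ -0.16    0.69]
Leontief inverse L = M⁻¹:
  [  1.2672    0.1653]
  [  0.2938    1.4876]
Total output x = L · d:
  x_0 = 1.2672·47 + 0.1653·5 = 60.3857
  x_1 = 0.2938·47 + 1.4876·5 = 21.2489
Output multipliers (column sums of L):
  Finance: 1.5611
  Healthcare: 1.6529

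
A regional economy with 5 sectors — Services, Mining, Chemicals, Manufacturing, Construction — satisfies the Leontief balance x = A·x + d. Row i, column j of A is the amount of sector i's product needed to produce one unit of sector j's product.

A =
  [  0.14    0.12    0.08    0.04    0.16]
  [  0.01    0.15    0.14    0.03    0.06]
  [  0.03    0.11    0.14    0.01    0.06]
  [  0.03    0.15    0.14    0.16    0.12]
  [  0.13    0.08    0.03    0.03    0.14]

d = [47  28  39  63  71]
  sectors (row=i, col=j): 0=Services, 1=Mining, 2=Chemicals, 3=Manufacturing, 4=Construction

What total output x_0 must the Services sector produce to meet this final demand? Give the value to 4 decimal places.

Form M = I − A:
  [  0.86   -0.12   -0.08   -0.04   -0.16]
  [ -0.01    0.85   -0.14   -0.03   -0.06]
  [ -0.03   -0.11    0.86   -0.01   -0.06]
  [ -0.03   -0.15   -0.14    0.84   -0.12]
  [ -0.13   -0.08   -0.03   -0.03    0.86]
Leontief inverse L = M⁻¹:
  [  1.2143    0.2324    0.1727    0.0776    0.2650]
  [  0.0412    1.2306    0.2168    0.0526    0.1160]
  [  0.0621    0.1803    1.2064    0.0278    0.1122]
  [  0.0886    0.2818    0.2599    1.2158    0.2239]
  [  0.1926    0.1657    0.0974    0.0600    1.2254]
Total output x = L · d:
  x_0 = 1.2143·47 + 0.2324·28 + 0.1727·39 + 0.0776·63 + 0.2650·71 = 94.0208
  x_1 = 0.0412·47 + 1.2306·28 + 0.2168·39 + 0.0526·63 + 0.1160·71 = 56.3995
  x_2 = 0.0621·47 + 0.1803·28 + 1.2064·39 + 0.0278·63 + 0.1122·71 = 64.7302
  x_3 = 0.0886·47 + 0.2818·28 + 0.2599·39 + 1.2158·63 + 0.2239·71 = 114.6855
  x_4 = 0.1926·47 + 0.1657·28 + 0.0974·39 + 0.0600·63 + 1.2254·71 = 108.2757

94.0208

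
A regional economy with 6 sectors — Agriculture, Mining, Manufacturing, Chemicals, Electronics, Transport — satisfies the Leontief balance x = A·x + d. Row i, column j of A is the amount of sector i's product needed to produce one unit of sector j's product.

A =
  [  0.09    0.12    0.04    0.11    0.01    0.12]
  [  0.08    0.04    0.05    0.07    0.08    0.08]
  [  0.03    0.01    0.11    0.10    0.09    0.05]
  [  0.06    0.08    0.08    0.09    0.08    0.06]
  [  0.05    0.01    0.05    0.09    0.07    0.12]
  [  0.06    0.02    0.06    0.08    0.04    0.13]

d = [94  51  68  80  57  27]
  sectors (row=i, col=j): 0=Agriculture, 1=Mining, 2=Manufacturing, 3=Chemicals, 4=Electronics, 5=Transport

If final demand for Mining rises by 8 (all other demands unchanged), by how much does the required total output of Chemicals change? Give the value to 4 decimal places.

0.9231

Form M = I − A:
  [  0.91   -0.12   -0.04   -0.11   -0.01   -0.12]
  [ -0.08    0.96   -0.05   -0.07   -0.08   -0.08]
  [ -0.03   -0.01    0.89   -0.10   -0.09   -0.05]
  [ -0.06   -0.08   -0.08    0.91   -0.08   -0.06]
  [ -0.05   -0.01   -0.05   -0.09    0.93   -0.12]
  [ -0.06   -0.02   -0.06   -0.08   -0.04    0.87]
Leontief inverse L = M⁻¹:
  [  1.1451    0.1643    0.0941    0.1849    0.0600    0.1995]
  [  0.1225    1.0733    0.0944    0.1326    0.1205    0.1468]
  [  0.0667    0.0375    1.1581    0.1611    0.1346    0.1089]
  [  0.1066    0.1154    0.1316    1.1594    0.1292    0.1307]
  [  0.0897    0.0401    0.0946    0.1503    1.1097    0.1849]
  [  0.1003    0.0510    0.1050    0.1404    0.0791    1.1946]
Total output x = L · d:
  x_0 = 1.1451·94 + 0.1643·51 + 0.0941·68 + 0.1849·80 + 0.0600·57 + 0.1995·27 = 146.0181
  x_1 = 0.1225·94 + 1.0733·51 + 0.0944·68 + 0.1326·80 + 0.1205·57 + 0.1468·27 = 94.1103
  x_2 = 0.0667·94 + 0.0375·51 + 1.1581·68 + 0.1611·80 + 0.1346·57 + 0.1089·27 = 110.4231
  x_3 = 0.1066·94 + 0.1154·51 + 0.1316·68 + 1.1594·80 + 0.1292·57 + 0.1307·27 = 128.4935
  x_4 = 0.0897·94 + 0.0401·51 + 0.0946·68 + 0.1503·80 + 1.1097·57 + 0.1849·27 = 97.1911
  x_5 = 0.1003·94 + 0.0510·51 + 0.1050·68 + 0.1404·80 + 0.0791·57 + 1.1946·27 = 67.1676
Δx_3 = L[3,1] · Δd_1 = 0.1154 · 8 = 0.9231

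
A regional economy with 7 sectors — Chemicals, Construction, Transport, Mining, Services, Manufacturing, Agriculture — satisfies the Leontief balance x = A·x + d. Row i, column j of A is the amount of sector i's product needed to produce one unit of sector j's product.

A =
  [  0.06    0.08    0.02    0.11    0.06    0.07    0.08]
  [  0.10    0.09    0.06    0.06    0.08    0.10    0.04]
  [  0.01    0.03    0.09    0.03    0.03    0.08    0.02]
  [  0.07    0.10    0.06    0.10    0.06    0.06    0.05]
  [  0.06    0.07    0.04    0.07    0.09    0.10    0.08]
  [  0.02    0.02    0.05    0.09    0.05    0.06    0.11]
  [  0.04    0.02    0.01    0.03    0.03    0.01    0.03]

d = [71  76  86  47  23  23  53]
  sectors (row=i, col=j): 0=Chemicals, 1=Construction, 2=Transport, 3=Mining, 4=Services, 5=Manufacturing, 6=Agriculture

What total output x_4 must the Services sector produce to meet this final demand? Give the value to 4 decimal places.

Form M = I − A:
  [  0.94   -0.08   -0.02   -0.11   -0.06   -0.07   -0.08]
  [ -0.10    0.91   -0.06   -0.06   -0.08   -0.10   -0.04]
  [ -0.01   -0.03    0.91   -0.03   -0.03   -0.08   -0.02]
  [ -0.07   -0.10   -0.06    0.90   -0.06   -0.06   -0.05]
  [ -0.06   -0.07   -0.04   -0.07    0.91   -0.10   -0.08]
  [ -0.02   -0.02   -0.05   -0.09   -0.05    0.94   -0.11]
  [ -0.04   -0.02   -0.01   -0.03   -0.03   -0.01    0.97]
Leontief inverse L = M⁻¹:
  [  1.1064    0.1320    0.0574    0.1713    0.1089    0.1252    0.1299]
  [  0.1488    1.1456    0.1033    0.1283    0.1347    0.1653    0.0981]
  [  0.0302    0.0541    1.1164    0.0618    0.0554    0.1134    0.0484]
  [  0.1182    0.1551    0.1022    1.1635    0.1115    0.1212    0.1012]
  [  0.1055    0.1207    0.0794    0.1327    1.1410    0.1587    0.1343]
  [  0.0519    0.0559    0.0794    0.1342    0.0851    1.0996    0.1468]
  [  0.0565    0.0387    0.0224    0.0518    0.0475    0.0297    1.0476]
Total output x = L · d:
  x_0 = 1.1064·71 + 0.1320·76 + 0.0574·86 + 0.1713·47 + 0.1089·23 + 0.1252·23 + 0.1299·53 = 113.8347
  x_1 = 0.1488·71 + 1.1456·76 + 0.1033·86 + 0.1283·47 + 0.1347·23 + 0.1653·23 + 0.0981·53 = 124.6537
  x_2 = 0.0302·71 + 0.0541·76 + 1.1164·86 + 0.0618·47 + 0.0554·23 + 0.1134·23 + 0.0484·53 = 111.6161
  x_3 = 0.1182·71 + 0.1551·76 + 0.1022·86 + 1.1635·47 + 0.1115·23 + 0.1212·23 + 0.1012·53 = 94.3677
  x_4 = 0.1055·71 + 0.1207·76 + 0.0794·86 + 0.1327·47 + 1.1410·23 + 0.1587·23 + 0.1343·53 = 66.7305
  x_5 = 0.0519·71 + 0.0559·76 + 0.0794·86 + 0.1342·47 + 0.0851·23 + 1.0996·23 + 0.1468·53 = 56.0934
  x_6 = 0.0565·71 + 0.0387·76 + 0.0224·86 + 0.0518·47 + 0.0475·23 + 0.0297·23 + 1.0476·53 = 68.6150

66.7305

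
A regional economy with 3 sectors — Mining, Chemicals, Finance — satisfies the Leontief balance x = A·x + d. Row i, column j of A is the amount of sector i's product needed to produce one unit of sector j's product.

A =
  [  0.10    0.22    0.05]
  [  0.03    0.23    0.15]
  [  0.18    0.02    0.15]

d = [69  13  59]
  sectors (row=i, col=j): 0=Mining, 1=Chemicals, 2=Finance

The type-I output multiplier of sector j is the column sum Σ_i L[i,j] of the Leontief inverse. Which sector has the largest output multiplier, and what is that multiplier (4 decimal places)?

Form M = I − A:
  [  0.90   -0.22   -0.05]
  [ -0.03    0.77   -0.15]
  [ -0.18   -0.02    0.85]
Leontief inverse L = M⁻¹:
  [  1.1473    0.3311    0.1259]
  [  0.0925    1.3314    0.2404]
  [  0.2451    0.1014    1.2088]
Total output x = L · d:
  x_0 = 1.1473·69 + 0.3311·13 + 0.1259·59 = 90.8988
  x_1 = 0.0925·69 + 1.3314·13 + 0.2404·59 = 37.8698
  x_2 = 0.2451·69 + 0.1014·13 + 1.2088·59 = 89.5520
Output multipliers (column sums of L):
  Mining: 1.4849
  Chemicals: 1.7639
  Finance: 1.5751

Chemicals (1.7639)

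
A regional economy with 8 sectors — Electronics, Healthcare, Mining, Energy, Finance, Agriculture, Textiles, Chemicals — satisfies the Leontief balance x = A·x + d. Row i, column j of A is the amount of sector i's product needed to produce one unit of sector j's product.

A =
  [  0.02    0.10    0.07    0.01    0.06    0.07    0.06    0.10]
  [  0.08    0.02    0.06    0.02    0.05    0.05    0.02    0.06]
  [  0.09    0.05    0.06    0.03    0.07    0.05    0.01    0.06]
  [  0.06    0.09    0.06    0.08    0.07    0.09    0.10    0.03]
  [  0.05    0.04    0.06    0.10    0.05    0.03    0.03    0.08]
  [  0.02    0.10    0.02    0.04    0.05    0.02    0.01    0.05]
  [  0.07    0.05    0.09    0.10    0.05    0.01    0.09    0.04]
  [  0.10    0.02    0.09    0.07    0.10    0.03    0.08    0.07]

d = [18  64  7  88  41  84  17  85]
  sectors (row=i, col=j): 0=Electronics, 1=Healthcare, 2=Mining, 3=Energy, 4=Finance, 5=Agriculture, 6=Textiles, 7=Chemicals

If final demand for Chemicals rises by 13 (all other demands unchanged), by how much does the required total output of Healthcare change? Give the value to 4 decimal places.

1.3532

Form M = I − A:
  [  0.98   -0.10   -0.07   -0.01   -0.06   -0.07   -0.06   -0.10]
  [ -0.08    0.98   -0.06   -0.02   -0.05   -0.05   -0.02   -0.06]
  [ -0.09   -0.05    0.94   -0.03   -0.07   -0.05   -0.01   -0.06]
  [ -0.06   -0.09   -0.06    0.92   -0.07   -0.09   -0.10   -0.03]
  [ -0.05   -0.04   -0.06   -0.10    0.95   -0.03   -0.03   -0.08]
  [ -0.02   -0.10   -0.02   -0.04   -0.05    0.98   -0.01   -0.05]
  [ -0.07   -0.05   -0.09   -0.10   -0.05   -0.01    0.91   -0.04]
  [ -0.10   -0.02   -0.09   -0.07   -0.10   -0.03   -0.08    0.93]
Leontief inverse L = M⁻¹:
  [  1.0789    0.1459    0.1277    0.0592    0.1169    0.1058    0.1010    0.1557]
  [  0.1199    1.0595    0.1026    0.0547    0.0928    0.0794    0.0514    0.1041]
  [  0.1363    0.0950    1.1089    0.0698    0.1191    0.0851    0.0456    0.1114]
  [  0.1240    0.1529    0.1268    1.1400    0.1343    0.1363    0.1523    0.0936]
  [  0.1033    0.0887    0.1145    0.1480    1.1046    0.0699    0.0750    0.1310]
  [  0.0571    0.1291    0.0564    0.0706    0.0858    1.0461    0.0368    0.0856]
  [  0.1303    0.1055    0.1530    0.1544    0.1096    0.0546    1.1412    0.0971]
  [  0.1653    0.0820    0.1601    0.1316    0.1672    0.0775    0.1353    1.1373]
Total output x = L · d:
  x_0 = 1.0789·18 + 0.1459·64 + 0.1277·7 + 0.0592·88 + 0.1169·41 + 0.1058·84 + 0.1010·17 + 0.1557·85 = 63.4908
  x_1 = 0.1199·18 + 1.0595·64 + 0.1026·7 + 0.0547·88 + 0.0928·41 + 0.0794·84 + 0.0514·17 + 0.1041·85 = 95.7012
  x_2 = 0.1363·18 + 0.0950·64 + 1.1089·7 + 0.0698·88 + 0.1191·41 + 0.0851·84 + 0.0456·17 + 0.1114·85 = 44.7081
  x_3 = 0.1240·18 + 0.1529·64 + 0.1268·7 + 1.1400·88 + 0.1343·41 + 0.1363·84 + 0.1523·17 + 0.0936·85 = 140.7220
  x_4 = 0.1033·18 + 0.0887·64 + 0.1145·7 + 0.1480·88 + 1.1046·41 + 0.0699·84 + 0.0750·17 + 0.1310·85 = 84.9347
  x_5 = 0.0571·18 + 0.1291·64 + 0.0564·7 + 0.0706·88 + 0.0858·41 + 1.0461·84 + 0.0368·17 + 0.0856·85 = 115.1810
  x_6 = 0.1303·18 + 0.1055·64 + 0.1530·7 + 0.1544·88 + 0.1096·41 + 0.0546·84 + 1.1412·17 + 0.0971·85 = 60.4990
  x_7 = 0.1653·18 + 0.0820·64 + 0.1601·7 + 0.1316·88 + 0.1672·41 + 0.0775·84 + 0.1353·17 + 1.1373·85 = 133.2540
Δx_1 = L[1,7] · Δd_7 = 0.1041 · 13 = 1.3532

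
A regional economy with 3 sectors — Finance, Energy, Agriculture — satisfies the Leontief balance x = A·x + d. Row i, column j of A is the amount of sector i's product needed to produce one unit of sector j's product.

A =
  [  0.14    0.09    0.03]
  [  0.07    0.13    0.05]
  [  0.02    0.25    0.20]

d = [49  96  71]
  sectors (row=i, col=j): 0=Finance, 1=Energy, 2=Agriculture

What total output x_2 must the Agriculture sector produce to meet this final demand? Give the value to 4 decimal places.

129.2874

Form M = I − A:
  [  0.86   -0.09   -0.03]
  [ -0.07    0.87   -0.05]
  [ -0.02   -0.25    0.80]
Leontief inverse L = M⁻¹:
  [  1.1751    0.1367    0.0526]
  [  0.0980    1.1818    0.0775]
  [  0.0600    0.3727    1.2755]
Total output x = L · d:
  x_0 = 1.1751·49 + 0.1367·96 + 0.0526·71 = 74.4389
  x_1 = 0.0980·49 + 1.1818·96 + 0.0775·71 = 123.7645
  x_2 = 0.0600·49 + 0.3727·96 + 1.2755·71 = 129.2874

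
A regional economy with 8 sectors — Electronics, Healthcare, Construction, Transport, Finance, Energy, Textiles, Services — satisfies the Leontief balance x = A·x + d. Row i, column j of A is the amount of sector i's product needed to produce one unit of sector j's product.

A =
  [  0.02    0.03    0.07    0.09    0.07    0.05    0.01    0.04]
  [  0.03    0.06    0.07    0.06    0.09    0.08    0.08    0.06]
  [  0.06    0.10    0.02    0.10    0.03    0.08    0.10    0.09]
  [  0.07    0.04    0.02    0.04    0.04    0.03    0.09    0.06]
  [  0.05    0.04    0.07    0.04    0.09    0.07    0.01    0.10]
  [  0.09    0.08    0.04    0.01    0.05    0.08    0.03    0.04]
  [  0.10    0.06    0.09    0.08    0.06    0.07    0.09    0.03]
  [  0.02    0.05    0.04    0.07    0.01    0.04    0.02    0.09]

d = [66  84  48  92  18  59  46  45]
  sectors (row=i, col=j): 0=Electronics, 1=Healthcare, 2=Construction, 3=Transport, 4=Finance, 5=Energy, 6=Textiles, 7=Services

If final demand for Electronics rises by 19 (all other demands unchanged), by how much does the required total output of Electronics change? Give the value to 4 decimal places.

Form M = I − A:
  [  0.98   -0.03   -0.07   -0.09   -0.07   -0.05   -0.01   -0.04]
  [ -0.03    0.94   -0.07   -0.06   -0.09   -0.08   -0.08   -0.06]
  [ -0.06   -0.10    0.98   -0.10   -0.03   -0.08   -0.10   -0.09]
  [ -0.07   -0.04   -0.02    0.96   -0.04   -0.03   -0.09   -0.06]
  [ -0.05   -0.04   -0.07   -0.04    0.91   -0.07   -0.01   -0.10]
  [ -0.09   -0.08   -0.04   -0.01   -0.05    0.92   -0.03   -0.04]
  [ -0.10   -0.06   -0.09   -0.08   -0.06   -0.07    0.91   -0.03]
  [ -0.02   -0.05   -0.04   -0.07   -0.01   -0.04   -0.02    0.91]
Leontief inverse L = M⁻¹:
  [  1.0588    0.0704    0.1027    0.1301    0.1067    0.0924    0.0481    0.0873]
  [  0.0868    1.1180    0.1219    0.1184    0.1445    0.1429    0.1334    0.1240]
  [  0.1196    0.1597    1.0768    0.1630    0.0878    0.1448    0.1589    0.1543]
  [  0.1097    0.0795    0.0603    1.0855    0.0796    0.0738    0.1278    0.1038]
  [  0.0935    0.0891    0.1120    0.0903    1.1343    0.1225    0.0501    0.1587]
  [  0.1301    0.1245    0.0820    0.0563    0.0950    1.1300    0.0672    0.0881]
  [  0.1614    0.1225    0.1471    0.1475    0.1203    0.1379    1.1502    0.0966]
  [  0.0520    0.0853    0.0690    0.1067    0.0396    0.0760    0.0540    1.1301]
Total output x = L · d:
  x_0 = 1.0588·66 + 0.0704·84 + 0.1027·48 + 0.1301·92 + 0.1067·18 + 0.0924·59 + 0.0481·46 + 0.0873·45 = 106.2058
  x_1 = 0.0868·66 + 1.1180·84 + 0.1219·48 + 0.1184·92 + 0.1445·18 + 0.1429·59 + 0.1334·46 + 0.1240·45 = 139.1320
  x_2 = 0.1196·66 + 0.1597·84 + 1.0768·48 + 0.1630·92 + 0.0878·18 + 0.1448·59 + 0.1589·46 + 0.1543·45 = 112.3699
  x_3 = 0.1097·66 + 0.0795·84 + 0.0603·48 + 1.0855·92 + 0.0796·18 + 0.0738·59 + 0.1278·46 + 0.1038·45 = 133.0094
  x_4 = 0.0935·66 + 0.0891·84 + 0.1120·48 + 0.0903·92 + 1.1343·18 + 0.1225·59 + 0.0501·46 + 0.1587·45 = 64.4288
  x_5 = 0.1301·66 + 0.1245·84 + 0.0820·48 + 0.0563·92 + 0.0950·18 + 1.1300·59 + 0.0672·46 + 0.0881·45 = 103.5866
  x_6 = 0.1614·66 + 0.1225·84 + 0.1471·48 + 0.1475·92 + 0.1203·18 + 0.1379·59 + 1.1502·46 + 0.0966·45 = 109.1287
  x_7 = 0.0520·66 + 0.0853·84 + 0.0690·48 + 0.1067·92 + 0.0396·18 + 0.0760·59 + 0.0540·46 + 1.1301·45 = 82.2599
Δx_0 = L[0,0] · Δd_0 = 1.0588 · 19 = 20.1166

20.1166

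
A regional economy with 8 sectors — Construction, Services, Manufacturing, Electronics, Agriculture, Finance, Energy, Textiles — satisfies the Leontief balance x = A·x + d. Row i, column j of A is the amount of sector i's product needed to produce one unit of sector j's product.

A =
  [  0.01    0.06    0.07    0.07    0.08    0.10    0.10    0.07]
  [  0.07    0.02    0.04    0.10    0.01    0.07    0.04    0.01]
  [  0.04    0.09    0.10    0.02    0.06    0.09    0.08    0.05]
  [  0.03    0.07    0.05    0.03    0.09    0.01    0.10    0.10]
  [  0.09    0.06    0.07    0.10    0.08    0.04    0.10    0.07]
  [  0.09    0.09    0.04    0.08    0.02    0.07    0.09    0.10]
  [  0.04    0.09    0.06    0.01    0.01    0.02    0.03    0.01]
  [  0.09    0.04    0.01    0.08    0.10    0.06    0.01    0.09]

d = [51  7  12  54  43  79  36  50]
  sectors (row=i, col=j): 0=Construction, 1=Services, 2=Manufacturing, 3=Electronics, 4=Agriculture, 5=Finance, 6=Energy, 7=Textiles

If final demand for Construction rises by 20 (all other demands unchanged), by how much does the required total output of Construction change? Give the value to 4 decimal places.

21.4889

Form M = I − A:
  [  0.99   -0.06   -0.07   -0.07   -0.08   -0.10   -0.10   -0.07]
  [ -0.07    0.98   -0.04   -0.10   -0.01   -0.07   -0.04   -0.01]
  [ -0.04   -0.09    0.90   -0.02   -0.06   -0.09   -0.08   -0.05]
  [ -0.03   -0.07   -0.05    0.97   -0.09   -0.01   -0.10   -0.10]
  [ -0.09   -0.06   -0.07   -0.10    0.92   -0.04   -0.10   -0.07]
  [ -0.09   -0.09   -0.04   -0.08   -0.02    0.93   -0.09   -0.10]
  [ -0.04   -0.09   -0.06   -0.01   -0.01   -0.02    0.97   -0.01]
  [ -0.09   -0.04   -0.01   -0.08   -0.10   -0.06   -0.01    0.91]
Leontief inverse L = M⁻¹:
  [  1.0744    0.1310    0.1273    0.1336    0.1362    0.1574    0.1705    0.1354]
  [  0.1060    1.0677    0.0788    0.1389    0.0490    0.1086    0.0915    0.0562]
  [  0.0998    0.1566    1.1566    0.0814    0.1104    0.1502    0.1470    0.1085]
  [  0.0840    0.1261    0.0980    1.0855    0.1407    0.0589    0.1554    0.1515]
  [  0.1538    0.1357    0.1346    0.1681    1.1465    0.1038    0.1792    0.1408]
  [  0.1514    0.1589    0.0960    0.1463    0.0800    1.1320    0.1602    0.1671]
  [  0.0674    0.1212    0.0891    0.0409    0.0336    0.0521    1.0631    0.0359]
  [  0.1470    0.0994    0.0595    0.1442    0.1608    0.1138    0.0781    1.1562]
Total output x = L · d:
  x_0 = 1.0744·51 + 0.1310·7 + 0.1273·12 + 0.1336·54 + 0.1362·43 + 0.1574·79 + 0.1705·36 + 0.1354·50 = 95.6572
  x_1 = 0.1060·51 + 1.0677·7 + 0.0788·12 + 0.1389·54 + 0.0490·43 + 0.1086·79 + 0.0915·36 + 0.0562·50 = 38.1185
  x_2 = 0.0998·51 + 0.1566·7 + 1.1566·12 + 0.0814·54 + 0.1104·43 + 0.1502·79 + 0.1470·36 + 0.1085·50 = 51.7966
  x_3 = 0.0840·51 + 0.1261·7 + 0.0980·12 + 1.0855·54 + 0.1407·43 + 0.0589·79 + 0.1554·36 + 0.1515·50 = 88.8251
  x_4 = 0.1538·51 + 0.1357·7 + 0.1346·12 + 0.1681·54 + 1.1465·43 + 0.1038·79 + 0.1792·36 + 0.1408·50 = 90.4819
  x_5 = 0.1514·51 + 0.1589·7 + 0.0960·12 + 0.1463·54 + 0.0800·43 + 1.1320·79 + 0.1602·36 + 0.1671·50 = 124.8772
  x_6 = 0.0674·51 + 0.1212·7 + 0.0891·12 + 0.0409·54 + 0.0336·43 + 0.0521·79 + 1.0631·36 + 0.0359·50 = 53.1831
  x_7 = 0.1470·51 + 0.0994·7 + 0.0595·12 + 0.1442·54 + 0.1608·43 + 0.1138·79 + 0.0781·36 + 1.1562·50 = 93.2203
Δx_0 = L[0,0] · Δd_0 = 1.0744 · 20 = 21.4889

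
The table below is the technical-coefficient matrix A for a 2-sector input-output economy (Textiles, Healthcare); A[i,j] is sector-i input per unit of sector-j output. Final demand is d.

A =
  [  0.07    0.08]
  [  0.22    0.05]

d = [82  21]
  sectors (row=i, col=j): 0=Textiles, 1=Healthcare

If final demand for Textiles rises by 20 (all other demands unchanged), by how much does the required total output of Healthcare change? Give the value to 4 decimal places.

Form M = I − A:
  [  0.93   -0.08]
  [ -0.22    0.95]
Leontief inverse L = M⁻¹:
  [  1.0971    0.0924]
  [  0.2541    1.0740]
Total output x = L · d:
  x_0 = 1.0971·82 + 0.0924·21 = 91.9044
  x_1 = 0.2541·82 + 1.0740·21 = 43.3884
Δx_1 = L[1,0] · Δd_0 = 0.2541 · 20 = 5.0814

5.0814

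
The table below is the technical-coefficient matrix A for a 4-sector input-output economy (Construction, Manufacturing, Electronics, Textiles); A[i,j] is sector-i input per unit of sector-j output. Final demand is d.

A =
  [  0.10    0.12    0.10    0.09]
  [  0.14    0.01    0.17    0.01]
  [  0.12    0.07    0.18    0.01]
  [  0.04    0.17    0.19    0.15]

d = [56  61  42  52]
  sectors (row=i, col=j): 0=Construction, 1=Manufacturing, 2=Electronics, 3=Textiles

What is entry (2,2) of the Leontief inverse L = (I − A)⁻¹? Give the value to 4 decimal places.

Form M = I − A:
  [  0.90   -0.12   -0.10   -0.09]
  [ -0.14    0.99   -0.17   -0.01]
  [ -0.12   -0.07    0.82   -0.01]
  [ -0.04   -0.17   -0.19    0.85]
Leontief inverse L = M⁻¹:
  [  1.1727    0.1791    0.2100    0.1287]
  [  0.1999    1.0585    0.2523    0.0366]
  [  0.1904    0.1196    1.2760    0.0366]
  [  0.1377    0.2468    0.3456    1.1980]
Total output x = L · d:
  x_0 = 1.1727·56 + 0.1791·61 + 0.2100·42 + 0.1287·52 = 92.1091
  x_1 = 0.1999·56 + 1.0585·61 + 0.2523·42 + 0.0366·52 = 88.2598
  x_2 = 0.1904·56 + 0.1196·61 + 1.2760·42 + 0.0366·52 = 73.4477
  x_3 = 0.1377·56 + 0.2468·61 + 0.3456·42 + 1.1980·52 = 99.5807

L[2,2] = 1.2760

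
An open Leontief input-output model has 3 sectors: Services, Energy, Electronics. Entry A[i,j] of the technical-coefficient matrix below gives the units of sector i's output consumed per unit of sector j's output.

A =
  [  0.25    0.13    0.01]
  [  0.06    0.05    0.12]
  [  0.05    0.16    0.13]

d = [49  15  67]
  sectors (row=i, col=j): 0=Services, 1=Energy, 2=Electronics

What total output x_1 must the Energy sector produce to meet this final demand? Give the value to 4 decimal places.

31.3089

Form M = I − A:
  [  0.75   -0.13   -0.01]
  [ -0.06    0.95   -0.12]
  [ -0.05   -0.16    0.87]
Leontief inverse L = M⁻¹:
  [  1.3515    0.1920    0.0420]
  [  0.0974    1.0915    0.1517]
  [  0.0956    0.2118    1.1797]
Total output x = L · d:
  x_0 = 1.3515·49 + 0.1920·15 + 0.0420·67 = 71.9189
  x_1 = 0.0974·49 + 1.0915·15 + 0.1517·67 = 31.3089
  x_2 = 0.0956·49 + 0.2118·15 + 1.1797·67 = 86.9027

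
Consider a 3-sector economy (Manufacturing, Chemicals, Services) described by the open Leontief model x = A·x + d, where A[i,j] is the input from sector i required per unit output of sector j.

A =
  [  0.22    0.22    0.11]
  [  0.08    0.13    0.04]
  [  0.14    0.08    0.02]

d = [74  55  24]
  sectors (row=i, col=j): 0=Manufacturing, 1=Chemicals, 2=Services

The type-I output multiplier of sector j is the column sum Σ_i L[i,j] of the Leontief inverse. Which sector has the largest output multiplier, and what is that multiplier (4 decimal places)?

Form M = I − A:
  [  0.78   -0.22   -0.11]
  [ -0.08    0.87   -0.04]
  [ -0.14   -0.08    0.98]
Leontief inverse L = M⁻¹:
  [  1.3484    0.3562    0.1659]
  [  0.1333    1.1890    0.0635]
  [  0.2035    0.1479    1.0493]
Total output x = L · d:
  x_0 = 1.3484·74 + 0.3562·55 + 0.1659·24 = 123.3520
  x_1 = 0.1333·74 + 1.1890·55 + 0.0635·24 = 76.7855
  x_2 = 0.2035·74 + 0.1479·55 + 1.0493·24 = 48.3797
Output multipliers (column sums of L):
  Manufacturing: 1.6852
  Chemicals: 1.6932
  Services: 1.2787

Chemicals (1.6932)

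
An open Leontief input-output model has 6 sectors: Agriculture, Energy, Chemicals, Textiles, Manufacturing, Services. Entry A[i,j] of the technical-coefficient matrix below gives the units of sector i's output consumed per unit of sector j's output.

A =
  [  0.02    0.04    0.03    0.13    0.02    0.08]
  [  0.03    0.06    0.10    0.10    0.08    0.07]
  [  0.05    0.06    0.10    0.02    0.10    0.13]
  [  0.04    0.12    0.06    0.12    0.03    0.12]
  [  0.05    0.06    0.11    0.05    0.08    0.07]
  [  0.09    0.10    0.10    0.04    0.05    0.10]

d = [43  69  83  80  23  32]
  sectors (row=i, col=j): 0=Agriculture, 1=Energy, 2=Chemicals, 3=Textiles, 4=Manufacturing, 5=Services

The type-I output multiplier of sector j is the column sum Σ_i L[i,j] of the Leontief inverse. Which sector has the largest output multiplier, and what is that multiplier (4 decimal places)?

Form M = I − A:
  [  0.98   -0.04   -0.03   -0.13   -0.02   -0.08]
  [ -0.03    0.94   -0.10   -0.10   -0.08   -0.07]
  [ -0.05   -0.06    0.90   -0.02   -0.10   -0.13]
  [ -0.04   -0.12   -0.06    0.88   -0.03   -0.12]
  [ -0.05   -0.06   -0.11   -0.05    0.92   -0.07]
  [ -0.09   -0.10   -0.10   -0.04   -0.05    0.90]
Leontief inverse L = M⁻¹:
  [  1.0499    0.0904    0.0787    0.1765    0.0526    0.1393]
  [  0.0697    1.1217    0.1699    0.1558    0.1307    0.1489]
  [  0.0936    0.1202    1.1744    0.0724    0.1539    0.2089]
  [  0.0846    0.1913    0.1364    1.1878    0.0833    0.2070]
  [  0.0874    0.1152    0.1764    0.1007    1.1291    0.1434]
  [  0.1317    0.1619    0.1731    0.1014    0.1033    1.1820]
Total output x = L · d:
  x_0 = 1.0499·43 + 0.0904·69 + 0.0787·83 + 0.1765·80 + 0.0526·23 + 0.1393·32 = 77.7023
  x_1 = 0.0697·43 + 1.1217·69 + 0.1699·83 + 0.1558·80 + 0.1307·23 + 0.1489·32 = 114.7319
  x_2 = 0.0936·43 + 0.1202·69 + 1.1744·83 + 0.0724·80 + 0.1539·23 + 0.2089·32 = 125.8183
  x_3 = 0.0846·43 + 0.1913·69 + 0.1364·83 + 1.1878·80 + 0.0833·23 + 0.2070·32 = 131.7224
  x_4 = 0.0874·43 + 0.1152·69 + 0.1764·83 + 0.1007·80 + 1.1291·23 + 0.1434·32 = 64.9580
  x_5 = 0.1317·43 + 0.1619·69 + 0.1731·83 + 0.1014·80 + 0.1033·23 + 1.1820·32 = 79.5167
Output multipliers (column sums of L):
  Agriculture: 1.5169
  Energy: 1.8007
  Chemicals: 1.9089
  Textiles: 1.7946
  Manufacturing: 1.6528
  Services: 2.0296

Services (2.0296)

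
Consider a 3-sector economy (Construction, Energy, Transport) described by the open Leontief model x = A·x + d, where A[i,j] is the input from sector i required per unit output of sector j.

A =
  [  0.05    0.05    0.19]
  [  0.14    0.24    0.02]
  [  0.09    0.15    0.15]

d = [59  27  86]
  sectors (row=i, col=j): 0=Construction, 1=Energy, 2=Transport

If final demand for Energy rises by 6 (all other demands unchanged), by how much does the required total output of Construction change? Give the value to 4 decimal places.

0.7247

Form M = I − A:
  [  0.95   -0.05   -0.19]
  [ -0.14    0.76   -0.02]
  [ -0.09   -0.15    0.85]
Leontief inverse L = M⁻¹:
  [  1.0939    0.1208    0.2474]
  [  0.2055    1.3446    0.0776]
  [  0.1521    0.2501    1.2164]
Total output x = L · d:
  x_0 = 1.0939·59 + 0.1208·27 + 0.2474·86 = 89.0716
  x_1 = 0.2055·59 + 1.3446·27 + 0.0776·86 = 55.1008
  x_2 = 0.1521·59 + 0.2501·27 + 1.2164·86 = 120.3313
Δx_0 = L[0,1] · Δd_1 = 0.1208 · 6 = 0.7247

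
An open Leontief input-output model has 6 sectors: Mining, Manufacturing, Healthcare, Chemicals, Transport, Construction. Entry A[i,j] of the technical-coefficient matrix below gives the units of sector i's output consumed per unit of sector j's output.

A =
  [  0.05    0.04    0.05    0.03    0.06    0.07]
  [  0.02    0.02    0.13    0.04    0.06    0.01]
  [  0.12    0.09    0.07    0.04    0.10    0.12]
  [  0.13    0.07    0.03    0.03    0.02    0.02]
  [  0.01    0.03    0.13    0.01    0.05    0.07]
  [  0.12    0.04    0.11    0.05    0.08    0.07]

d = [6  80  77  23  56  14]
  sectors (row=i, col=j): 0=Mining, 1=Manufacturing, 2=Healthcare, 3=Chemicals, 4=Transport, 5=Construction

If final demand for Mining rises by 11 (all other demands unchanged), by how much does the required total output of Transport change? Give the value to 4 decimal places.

Form M = I − A:
  [  0.95   -0.04   -0.05   -0.03   -0.06   -0.07]
  [ -0.02    0.98   -0.13   -0.04   -0.06   -0.01]
  [ -0.12   -0.09    0.93   -0.04   -0.10   -0.12]
  [ -0.13   -0.07   -0.03    0.97   -0.02   -0.02]
  [ -0.01   -0.03   -0.13   -0.01    0.95   -0.07]
  [ -0.12   -0.04   -0.11   -0.05   -0.08    0.93]
Leontief inverse L = M⁻¹:
  [  1.0860    0.0632    0.0937    0.0463    0.0921    0.1024]
  [  0.0578    1.0470    0.1696    0.0553    0.0926    0.0456]
  [  0.1811    0.1298    1.1482    0.0690    0.1568    0.1765]
  [  0.1601    0.0909    0.0675    1.0454    0.0490    0.0479]
  [  0.0528    0.0582    0.1770    0.0282    1.0881    0.1099]
  [  0.1772    0.0784    0.1740    0.0751    0.1306    1.1234]
Total output x = L · d:
  x_0 = 1.0860·6 + 0.0632·80 + 0.0937·77 + 0.0463·23 + 0.0921·56 + 0.1024·14 = 26.4445
  x_1 = 0.0578·6 + 1.0470·80 + 0.1696·77 + 0.0553·23 + 0.0926·56 + 0.0456·14 = 104.2615
  x_2 = 0.1811·6 + 0.1298·80 + 1.1482·77 + 0.0690·23 + 0.1568·56 + 0.1765·14 = 112.7166
  x_3 = 0.1601·6 + 0.0909·80 + 0.0675·77 + 1.0454·23 + 0.0490·56 + 0.0479·14 = 40.8890
  x_4 = 0.0528·6 + 0.0582·80 + 0.1770·77 + 0.0282·23 + 1.0881·56 + 0.1099·14 = 81.7264
  x_5 = 0.1772·6 + 0.0784·80 + 0.1740·77 + 0.0751·23 + 0.1306·56 + 1.1234·14 = 45.5110
Δx_4 = L[4,0] · Δd_0 = 0.0528 · 11 = 0.5806

0.5806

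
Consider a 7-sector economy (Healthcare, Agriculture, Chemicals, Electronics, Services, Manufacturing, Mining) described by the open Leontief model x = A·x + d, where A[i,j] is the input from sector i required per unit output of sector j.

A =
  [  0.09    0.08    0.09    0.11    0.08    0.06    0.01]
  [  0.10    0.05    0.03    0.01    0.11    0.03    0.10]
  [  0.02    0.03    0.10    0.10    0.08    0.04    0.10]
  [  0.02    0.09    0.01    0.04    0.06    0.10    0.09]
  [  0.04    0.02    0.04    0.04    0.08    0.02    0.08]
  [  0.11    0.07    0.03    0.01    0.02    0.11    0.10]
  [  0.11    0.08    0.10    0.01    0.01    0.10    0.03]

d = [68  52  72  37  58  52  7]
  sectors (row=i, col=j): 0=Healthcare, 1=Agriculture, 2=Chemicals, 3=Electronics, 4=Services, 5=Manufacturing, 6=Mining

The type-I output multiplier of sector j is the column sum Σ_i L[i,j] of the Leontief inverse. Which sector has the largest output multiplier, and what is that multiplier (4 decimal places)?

Form M = I − A:
  [  0.91   -0.08   -0.09   -0.11   -0.08   -0.06   -0.01]
  [ -0.10    0.95   -0.03   -0.01   -0.11   -0.03   -0.10]
  [ -0.02   -0.03    0.90   -0.10   -0.08   -0.04   -0.10]
  [ -0.02   -0.09   -0.01    0.96   -0.06   -0.10   -0.09]
  [ -0.04   -0.02   -0.04   -0.04    0.92   -0.02   -0.08]
  [ -0.11   -0.07   -0.03   -0.01   -0.02    0.89   -0.10]
  [ -0.11   -0.08   -0.10   -0.01   -0.01   -0.10    0.97]
Leontief inverse L = M⁻¹:
  [  1.1501    0.1343    0.1402    0.1557    0.1418    0.1179    0.0785]
  [  0.1570    1.0941    0.0786    0.0465    0.1576    0.0764    0.1477]
  [  0.0735    0.0787    1.1493    0.1370    0.1285    0.0956    0.1605]
  [  0.0790    0.1342    0.0495    1.0646    0.1015    0.1500    0.1424]
  [  0.0788    0.0527    0.0748    0.0656    1.1134    0.0561    0.1176]
  [  0.1789    0.1224    0.0814    0.0468    0.0674    1.1674    0.1531]
  [  0.1710    0.1281    0.1505    0.0521    0.0618    0.1520    1.0870]
Total output x = L · d:
  x_0 = 1.1501·68 + 0.1343·52 + 0.1402·72 + 0.1557·37 + 0.1418·58 + 0.1179·52 + 0.0785·7 = 115.9519
  x_1 = 0.1570·68 + 1.0941·52 + 0.0786·72 + 0.0465·37 + 0.1576·58 + 0.0764·52 + 0.1477·7 = 89.0983
  x_2 = 0.0735·68 + 0.0787·52 + 1.1493·72 + 0.1370·37 + 0.1285·58 + 0.0956·52 + 0.1605·7 = 110.4630
  x_3 = 0.0790·68 + 0.1342·52 + 0.0495·72 + 1.0646·37 + 0.1015·58 + 0.1500·52 + 0.1424·7 = 69.9900
  x_4 = 0.0788·68 + 0.0527·52 + 0.0748·72 + 0.0656·37 + 1.1134·58 + 0.0561·52 + 0.1176·7 = 84.2247
  x_5 = 0.1789·68 + 0.1224·52 + 0.0814·72 + 0.0468·37 + 0.0674·58 + 1.1674·52 + 0.1531·7 = 91.8039
  x_6 = 0.1710·68 + 0.1281·52 + 0.1505·72 + 0.0521·37 + 0.0618·58 + 0.1520·52 + 1.0870·7 = 50.1561
Output multipliers (column sums of L):
  Healthcare: 1.8884
  Agriculture: 1.7446
  Chemicals: 1.7244
  Electronics: 1.5682
  Services: 1.7720
  Manufacturing: 1.8152
  Mining: 1.8868

Healthcare (1.8884)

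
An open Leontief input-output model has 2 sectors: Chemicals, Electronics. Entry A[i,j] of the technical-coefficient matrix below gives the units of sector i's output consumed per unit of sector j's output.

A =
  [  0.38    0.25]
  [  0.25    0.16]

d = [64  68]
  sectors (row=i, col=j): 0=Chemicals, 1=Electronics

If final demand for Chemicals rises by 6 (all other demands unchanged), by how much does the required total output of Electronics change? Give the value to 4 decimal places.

Form M = I − A:
  [  0.62   -0.25]
  [ -0.25    0.84]
Leontief inverse L = M⁻¹:
  [  1.8329    0.5455]
  [  0.5455    1.3528]
Total output x = L · d:
  x_0 = 1.8329·64 + 0.5455·68 = 154.3967
  x_1 = 0.5455·64 + 1.3528·68 = 126.9038
Δx_1 = L[1,0] · Δd_0 = 0.5455 · 6 = 3.2730

3.2730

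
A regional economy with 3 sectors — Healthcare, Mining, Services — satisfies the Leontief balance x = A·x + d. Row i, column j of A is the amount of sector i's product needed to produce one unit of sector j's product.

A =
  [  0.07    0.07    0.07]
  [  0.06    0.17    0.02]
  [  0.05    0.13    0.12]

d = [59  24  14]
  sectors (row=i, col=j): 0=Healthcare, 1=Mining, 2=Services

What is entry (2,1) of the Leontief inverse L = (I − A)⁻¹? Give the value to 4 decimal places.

L[2,1] = 0.1858

Form M = I − A:
  [  0.93   -0.07   -0.07]
  [ -0.06    0.83   -0.02]
  [ -0.05   -0.13    0.88]
Leontief inverse L = M⁻¹:
  [  1.0869    0.1056    0.0889]
  [  0.0803    1.2169    0.0340]
  [  0.0736    0.1858    1.1464]
Total output x = L · d:
  x_0 = 1.0869·59 + 0.1056·24 + 0.0889·14 = 67.9025
  x_1 = 0.0803·59 + 1.2169·24 + 0.0340·14 = 34.4231
  x_2 = 0.0736·59 + 0.1858·24 + 1.1464·14 = 24.8524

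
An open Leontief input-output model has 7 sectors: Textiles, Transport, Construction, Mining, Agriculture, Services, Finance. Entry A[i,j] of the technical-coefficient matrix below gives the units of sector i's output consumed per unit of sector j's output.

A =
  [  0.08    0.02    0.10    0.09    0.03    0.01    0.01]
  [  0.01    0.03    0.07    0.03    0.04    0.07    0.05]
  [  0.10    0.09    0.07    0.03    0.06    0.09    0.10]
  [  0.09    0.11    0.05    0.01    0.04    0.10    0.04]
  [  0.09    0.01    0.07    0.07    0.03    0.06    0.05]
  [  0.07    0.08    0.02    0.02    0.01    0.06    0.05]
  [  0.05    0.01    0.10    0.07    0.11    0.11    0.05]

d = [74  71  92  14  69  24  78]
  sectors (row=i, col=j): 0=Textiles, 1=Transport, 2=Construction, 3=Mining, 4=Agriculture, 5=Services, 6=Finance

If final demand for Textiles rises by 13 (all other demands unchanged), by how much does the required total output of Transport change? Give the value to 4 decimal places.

0.6030

Form M = I − A:
  [  0.92   -0.02   -0.10   -0.09   -0.03   -0.01   -0.01]
  [ -0.01    0.97   -0.07   -0.03   -0.04   -0.07   -0.05]
  [ -0.10   -0.09    0.93   -0.03   -0.06   -0.09   -0.10]
  [ -0.09   -0.11   -0.05    0.99   -0.04   -0.10   -0.04]
  [ -0.09   -0.01   -0.07   -0.07    0.97   -0.06   -0.05]
  [ -0.07   -0.08   -0.02   -0.02   -0.01    0.94   -0.05]
  [ -0.05   -0.01   -0.10   -0.07   -0.11   -0.11    0.95]
Leontief inverse L = M⁻¹:
  [  1.1256    0.0546    0.1409    0.1160    0.0556    0.0501    0.0400]
  [  0.0464    1.0576    0.1029    0.0516    0.0635    0.1078    0.0782]
  [  0.1610    0.1317    1.1328    0.0734    0.1014    0.1511    0.1443]
  [  0.1361    0.1436    0.0979    1.0429    0.0691    0.1456    0.0745]
  [  0.1386    0.0451    0.1143    0.1001    1.0586    0.1035    0.0812]
  [  0.1017    0.1034    0.0549    0.0436    0.0322    1.0931    0.0733]
  [  0.1145    0.0556    0.1545    0.1079    0.1457    0.1690    1.0941]
Total output x = L · d:
  x_0 = 1.1256·74 + 0.0546·71 + 0.1409·92 + 0.1160·14 + 0.0556·69 + 0.0501·24 + 0.0400·78 = 109.9248
  x_1 = 0.0464·74 + 1.0576·71 + 0.1029·92 + 0.0516·14 + 0.0635·69 + 0.1078·24 + 0.0782·78 = 101.7772
  x_2 = 0.1610·74 + 0.1317·71 + 1.1328·92 + 0.0734·14 + 0.1014·69 + 0.1511·24 + 0.1443·78 = 148.3959
  x_3 = 0.1361·74 + 0.1436·71 + 0.0979·92 + 1.0429·14 + 0.0691·69 + 0.1456·24 + 0.0745·78 = 57.9513
  x_4 = 0.1386·74 + 0.0451·71 + 0.1143·92 + 0.1001·14 + 1.0586·69 + 0.1035·24 + 0.0812·78 = 107.2344
  x_5 = 0.1017·74 + 0.1034·71 + 0.0549·92 + 0.0436·14 + 0.0322·69 + 1.0931·24 + 0.0733·78 = 54.6982
  x_6 = 0.1145·74 + 0.0556·71 + 0.1545·92 + 0.1079·14 + 0.1457·69 + 0.1690·24 + 1.0941·78 = 127.6029
Δx_1 = L[1,0] · Δd_0 = 0.0464 · 13 = 0.6030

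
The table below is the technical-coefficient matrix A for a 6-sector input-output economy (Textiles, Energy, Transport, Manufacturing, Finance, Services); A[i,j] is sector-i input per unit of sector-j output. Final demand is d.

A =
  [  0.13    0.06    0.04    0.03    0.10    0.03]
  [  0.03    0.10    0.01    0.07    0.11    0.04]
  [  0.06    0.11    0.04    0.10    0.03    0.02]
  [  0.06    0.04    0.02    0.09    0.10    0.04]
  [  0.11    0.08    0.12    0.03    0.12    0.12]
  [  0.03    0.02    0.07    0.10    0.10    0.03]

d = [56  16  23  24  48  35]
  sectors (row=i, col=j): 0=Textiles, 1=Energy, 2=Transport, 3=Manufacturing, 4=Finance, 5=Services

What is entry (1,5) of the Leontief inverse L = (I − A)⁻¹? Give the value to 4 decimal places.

L[1,5] = 0.0764

Form M = I − A:
  [  0.87   -0.06   -0.04   -0.03   -0.10   -0.03]
  [ -0.03    0.90   -0.01   -0.07   -0.11   -0.04]
  [ -0.06   -0.11    0.96   -0.10   -0.03   -0.02]
  [ -0.06   -0.04   -0.02    0.91   -0.10   -0.04]
  [ -0.11   -0.08   -0.12   -0.03    0.88   -0.12]
  [ -0.03   -0.02   -0.07   -0.10   -0.10    0.97]
Leontief inverse L = M⁻¹:
  [  1.1865    0.1079    0.0776    0.0687    0.1663    0.0662]
  [  0.0747    1.1436    0.0446    0.1095    0.1741    0.0764]
  [  0.1012    0.1520    1.0649    0.1402    0.0882    0.0481]
  [  0.1071    0.0798    0.0543    1.1280    0.1606    0.0741]
  [  0.1828    0.1493    0.1750    0.0953    1.2118    0.1693]
  [  0.0754    0.0615    0.1038    0.1406    0.1566    1.0631]
Total output x = L · d:
  x_0 = 1.1865·56 + 0.1079·16 + 0.0776·23 + 0.0687·24 + 0.1663·48 + 0.0662·35 = 81.9034
  x_1 = 0.0747·56 + 1.1436·16 + 0.0446·23 + 0.1095·24 + 0.1741·48 + 0.0764·35 = 37.1668
  x_2 = 0.1012·56 + 0.1520·16 + 1.0649·23 + 0.1402·24 + 0.0882·48 + 0.0481·35 = 41.8723
  x_3 = 0.1071·56 + 0.0798·16 + 0.0543·23 + 1.1280·24 + 0.1606·48 + 0.0741·35 = 45.9003
  x_4 = 0.1828·56 + 0.1493·16 + 0.1750·23 + 0.0953·24 + 1.2118·48 + 0.1693·35 = 83.0317
  x_5 = 0.0754·56 + 0.0615·16 + 0.1038·23 + 0.1406·24 + 0.1566·48 + 1.0631·35 = 55.6956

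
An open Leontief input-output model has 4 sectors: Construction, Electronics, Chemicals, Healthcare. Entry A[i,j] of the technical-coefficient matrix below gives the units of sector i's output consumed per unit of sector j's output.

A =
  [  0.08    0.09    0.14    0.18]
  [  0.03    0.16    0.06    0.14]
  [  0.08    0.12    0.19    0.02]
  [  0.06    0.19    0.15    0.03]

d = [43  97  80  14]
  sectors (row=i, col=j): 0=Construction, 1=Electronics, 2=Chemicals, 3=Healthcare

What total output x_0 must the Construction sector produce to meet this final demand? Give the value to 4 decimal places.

93.4470

Form M = I − A:
  [  0.92   -0.09   -0.14   -0.18]
  [ -0.03    0.84   -0.06   -0.14]
  [ -0.08   -0.12    0.81   -0.02]
  [ -0.06   -0.19   -0.15    0.97]
Leontief inverse L = M⁻¹:
  [  1.1324    0.2138    0.2572    0.2463]
  [  0.0664    1.2625    0.1415    0.1974]
  [  0.1242    0.2154    1.2869    0.0807]
  [  0.1022    0.2938    0.2426    1.0973]
Total output x = L · d:
  x_0 = 1.1324·43 + 0.2138·97 + 0.2572·80 + 0.2463·14 = 93.4470
  x_1 = 0.0664·43 + 1.2625·97 + 0.1415·80 + 0.1974·14 = 139.4004
  x_2 = 0.1242·43 + 0.2154·97 + 1.2869·80 + 0.0807·14 = 130.3176
  x_3 = 0.1022·43 + 0.2938·97 + 0.2426·80 + 1.0973·14 = 67.6707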